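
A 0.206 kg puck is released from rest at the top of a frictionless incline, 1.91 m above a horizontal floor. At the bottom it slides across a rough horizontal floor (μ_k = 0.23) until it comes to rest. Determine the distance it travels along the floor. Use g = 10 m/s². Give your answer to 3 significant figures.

Applying the work–energy principle:
At rest all PE has been dissipated by friction: mgh = μ_k m g d
d = h/μ_k = 1.91/0.23 = 8.304 m

d = 8.30 m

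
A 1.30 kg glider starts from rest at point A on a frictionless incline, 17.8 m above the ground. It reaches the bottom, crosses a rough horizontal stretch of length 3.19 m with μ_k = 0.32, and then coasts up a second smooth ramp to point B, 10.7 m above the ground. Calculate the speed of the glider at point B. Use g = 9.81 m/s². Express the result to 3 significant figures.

Energy at A: mgh₁ = (1.30)(9.81)(17.8) = 227.00 J
Friction loss: W_f = μ_k mg d = 13.02 J
At B: ½mv² + mgh₂ = mgh₁ − W_f
½mv² = 227.00 − 13.02 − 136.46 = 77.528 J
v = √(2 × 77.528/1.30) = 10.92 m/s

v = 10.9 m/s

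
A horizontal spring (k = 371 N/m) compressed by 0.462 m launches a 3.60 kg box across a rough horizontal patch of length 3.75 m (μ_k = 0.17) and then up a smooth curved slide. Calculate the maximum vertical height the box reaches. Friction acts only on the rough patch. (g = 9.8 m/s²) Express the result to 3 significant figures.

Spring energy: E₀ = ½kx² = ½(371)(0.462)² = 39.594 J
Friction: W_f = μ_k mg d = (0.17)(3.60)(9.8)(3.75) = 22.49 J
Energy at base of ramp: E = 39.594 − 22.49 = 17.103 J
At max height all remaining energy is PE: mgh = E ⇒ h = E/(mg) = 17.103/(3.60 × 9.8) = 0.4848 m

h = 0.485 m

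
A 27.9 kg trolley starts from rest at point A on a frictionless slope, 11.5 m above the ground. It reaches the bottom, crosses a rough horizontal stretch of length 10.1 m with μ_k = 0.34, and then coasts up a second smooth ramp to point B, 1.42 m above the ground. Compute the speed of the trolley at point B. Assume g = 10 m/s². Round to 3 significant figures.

v = 11.5 m/s

Energy at A: mgh₁ = (27.9)(10)(11.5) = 3208.5 J
Friction loss: W_f = μ_k mg d = 958.1 J
At B: ½mv² + mgh₂ = mgh₁ − W_f
½mv² = 3208.5 − 958.1 − 396.18 = 1854.2 J
v = √(2 × 1854.2/27.9) = 11.53 m/s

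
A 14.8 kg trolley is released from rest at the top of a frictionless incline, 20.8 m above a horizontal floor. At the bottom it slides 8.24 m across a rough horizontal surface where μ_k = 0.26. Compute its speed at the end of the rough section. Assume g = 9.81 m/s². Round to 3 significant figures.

Energy bookkeeping (friction removes W_f = μ_k N d):
mgh = ½mv² + μ_k m g d
W_f = μ_k mg d = (0.26)(14.8)(9.81)(8.24) = 311.1 J
½mv² = mgh − W_f = 3019.9 − 311.1 = 2708.9 J
v = √(2 × 2708.9/14.8) = 19.13 m/s

v = 19.1 m/s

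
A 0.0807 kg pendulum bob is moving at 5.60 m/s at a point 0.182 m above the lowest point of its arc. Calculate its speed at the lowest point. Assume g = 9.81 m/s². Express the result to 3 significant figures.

Energy conservation between the two points: ½mv₀² + mgh = ½mv²
v² = v₀² + 2gh = (5.60)² + 2(9.81)(0.182) = 34.931
v = √34.931 = 5.910 m/s

v = 5.91 m/s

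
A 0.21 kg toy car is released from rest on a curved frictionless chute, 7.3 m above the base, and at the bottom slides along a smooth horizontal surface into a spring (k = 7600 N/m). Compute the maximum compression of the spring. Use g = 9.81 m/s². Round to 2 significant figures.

x = 0.063 m

Gravitational PE at the top equals spring PE at max compression: mgh = ½kx²
x = √(2mgh/k) = √(2 × 0.21 × 9.81 × 7.3 / 7600) = 0.06291 m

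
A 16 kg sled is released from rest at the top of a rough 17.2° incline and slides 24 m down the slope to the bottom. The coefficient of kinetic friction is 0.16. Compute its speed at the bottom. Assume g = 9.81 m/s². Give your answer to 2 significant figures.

Work–energy: mg(L sinθ) − μ_k(mg cosθ)L = ½mv²
mgh = mgL sinθ = (16)(9.81)(24)sin17.2° = 1113.9 J
W_f = μ_k mg cosθ · L = (0.16)(16)(9.81)cos17.2°·24 = 575.8 J
½mv² = 1113.9 − 575.8 = 538.17 J
v = √(2 × 538.17/16) = 8.202 m/s

v = 8.2 m/s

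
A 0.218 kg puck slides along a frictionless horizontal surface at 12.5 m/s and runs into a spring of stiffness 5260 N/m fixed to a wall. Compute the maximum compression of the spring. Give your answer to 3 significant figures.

x = 0.0805 m

Conservation of energy between contact and max compression: ½mv² = ½kx²
x = v√(m/k) = 12.5 × √(0.218/5260) = 0.08047 m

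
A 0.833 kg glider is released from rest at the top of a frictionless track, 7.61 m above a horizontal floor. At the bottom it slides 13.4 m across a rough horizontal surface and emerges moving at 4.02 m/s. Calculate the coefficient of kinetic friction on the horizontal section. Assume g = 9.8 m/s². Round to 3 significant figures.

μ_k = 0.506

Energy bookkeeping (friction removes W_f = μ_k N d):
mgh = ½mv² + μ_k m g d
mgh = 62.123 J; ½mv² = 6.7308 J
W_f = 62.123 − 6.7308 = 55.39 J
μ_k = W_f/(mg·d) = 55.39/(8.163 × 13.4) = 0.5064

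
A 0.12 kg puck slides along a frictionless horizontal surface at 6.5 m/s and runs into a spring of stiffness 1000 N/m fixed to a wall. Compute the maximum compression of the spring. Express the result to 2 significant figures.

Conservation of energy between contact and max compression: ½mv² = ½kx²
x = v√(m/k) = 6.5 × √(0.12/1000) = 0.07120 m

x = 0.071 m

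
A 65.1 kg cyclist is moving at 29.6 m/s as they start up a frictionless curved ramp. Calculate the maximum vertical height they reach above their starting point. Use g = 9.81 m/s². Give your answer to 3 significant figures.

By energy conservation, ½mv² = mgh
h = v²/(2g) = 29.6²/(2 × 9.81) = 44.66 m

h = 44.7 m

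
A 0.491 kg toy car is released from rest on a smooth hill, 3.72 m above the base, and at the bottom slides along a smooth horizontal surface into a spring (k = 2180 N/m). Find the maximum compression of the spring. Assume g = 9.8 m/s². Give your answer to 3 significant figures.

x = 0.128 m

Gravitational PE at the top equals spring PE at max compression: mgh = ½kx²
x = √(2mgh/k) = √(2 × 0.491 × 9.8 × 3.72 / 2180) = 0.1281 m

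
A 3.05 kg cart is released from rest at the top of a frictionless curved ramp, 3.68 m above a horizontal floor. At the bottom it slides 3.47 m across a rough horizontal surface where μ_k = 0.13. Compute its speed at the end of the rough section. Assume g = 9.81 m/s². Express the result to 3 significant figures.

Applying the work–energy principle:
mgh = ½mv² + μ_k m g d
W_f = μ_k mg d = (0.13)(3.05)(9.81)(3.47) = 13.50 J
½mv² = mgh − W_f = 110.11 − 13.50 = 96.610 J
v = √(2 × 96.610/3.05) = 7.959 m/s

v = 7.96 m/s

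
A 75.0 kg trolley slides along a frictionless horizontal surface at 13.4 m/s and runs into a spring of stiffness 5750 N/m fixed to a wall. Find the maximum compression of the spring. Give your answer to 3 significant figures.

At max compression the trolley is momentarily at rest: ½mv² = ½kx²
x = v√(m/k) = 13.4 × √(75.0/5750) = 1.530 m

x = 1.53 m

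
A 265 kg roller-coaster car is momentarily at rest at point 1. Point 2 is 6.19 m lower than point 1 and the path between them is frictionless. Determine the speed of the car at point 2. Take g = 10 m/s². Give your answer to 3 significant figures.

Mechanical energy is conserved (no friction): mgh = ½mv²
v = √(2gh) = √(2 × 10 × 6.19) = √123.80 = 11.13 m/s

v = 11.1 m/s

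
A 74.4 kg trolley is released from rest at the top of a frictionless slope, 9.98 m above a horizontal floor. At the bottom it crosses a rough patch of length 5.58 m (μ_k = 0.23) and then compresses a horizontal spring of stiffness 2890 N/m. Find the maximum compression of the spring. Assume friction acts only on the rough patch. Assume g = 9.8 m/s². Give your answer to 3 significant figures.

x = 2.09 m

Initial energy: E₁ = mgh = (74.4)(9.8)(9.98) = 7276.6 J
Friction removes W_f = μ_k mg d = (0.23)(74.4)(9.8)(5.58) = 935.8 J
Energy reaching the spring: E = 7276.6 − 935.8 = 6340.9 J
At max compression ½kx² = E ⇒ x = √(2E/k) = √(2 × 6340.9/2890) = 2.095 m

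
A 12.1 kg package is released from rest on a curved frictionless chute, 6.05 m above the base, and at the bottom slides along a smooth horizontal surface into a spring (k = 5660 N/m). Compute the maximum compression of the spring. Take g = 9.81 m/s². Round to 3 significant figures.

Gravitational PE at the top equals spring PE at max compression: mgh = ½kx²
x = √(2mgh/k) = √(2 × 12.1 × 9.81 × 6.05 / 5660) = 0.5037 m

x = 0.504 m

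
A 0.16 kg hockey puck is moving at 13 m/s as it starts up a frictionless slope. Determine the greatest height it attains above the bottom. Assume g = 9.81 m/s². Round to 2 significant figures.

Setting KE at the bottom equal to PE gained: ½mv² = mgh
h = v²/(2g) = 13²/(2 × 9.81) = 8.614 m

h = 8.6 m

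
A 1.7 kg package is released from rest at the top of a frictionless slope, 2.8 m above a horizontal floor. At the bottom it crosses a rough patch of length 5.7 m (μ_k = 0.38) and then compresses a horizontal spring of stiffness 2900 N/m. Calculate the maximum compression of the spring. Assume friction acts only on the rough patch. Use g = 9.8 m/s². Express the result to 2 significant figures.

x = 0.085 m

Initial energy: E₁ = mgh = (1.7)(9.8)(2.8) = 46.648 J
Friction removes W_f = μ_k mg d = (0.38)(1.7)(9.8)(5.7) = 36.09 J
Energy reaching the spring: E = 46.648 − 36.09 = 10.562 J
At max compression ½kx² = E ⇒ x = √(2E/k) = √(2 × 10.562/2900) = 0.08535 m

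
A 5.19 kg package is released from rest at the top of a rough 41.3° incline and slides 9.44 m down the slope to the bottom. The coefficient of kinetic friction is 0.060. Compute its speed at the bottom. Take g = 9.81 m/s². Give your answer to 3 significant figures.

v = 10.7 m/s

Work–energy: mg(L sinθ) − μ_k(mg cosθ)L = ½mv²
mgh = mgL sinθ = (5.19)(9.81)(9.44)sin41.3° = 317.21 J
W_f = μ_k mg cosθ · L = (0.060)(5.19)(9.81)cos41.3°·9.44 = 21.66 J
½mv² = 317.21 − 21.66 = 295.55 J
v = √(2 × 295.55/5.19) = 10.67 m/s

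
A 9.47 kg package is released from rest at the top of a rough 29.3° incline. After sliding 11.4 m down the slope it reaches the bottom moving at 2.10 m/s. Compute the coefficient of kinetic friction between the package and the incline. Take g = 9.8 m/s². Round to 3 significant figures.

μ_k = 0.539

Energy balance down the incline: mg L sinθ − ½mv² = μ_k (mg cosθ) L
mgL sinθ = 517.76 J; ½mv² = 20.881 J
W_f = 517.76 − 20.881 = 496.9 J
μ_k = W_f/(mg cosθ · L) = 496.9/(80.93 × 11.4) = 0.5385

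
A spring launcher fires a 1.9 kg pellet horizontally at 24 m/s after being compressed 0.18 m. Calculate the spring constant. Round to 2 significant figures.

Energy stored in the spring equals the launch KE: ½kx² = ½mv²
k = mv²/x² = (1.9)(24)²/(0.18)² = 33778 N/m

k = 34000 N/m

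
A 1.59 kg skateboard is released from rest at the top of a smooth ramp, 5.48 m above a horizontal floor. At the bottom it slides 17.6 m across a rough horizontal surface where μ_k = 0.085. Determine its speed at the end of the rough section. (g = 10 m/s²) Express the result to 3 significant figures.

Energy bookkeeping (friction removes W_f = μ_k N d):
mgh = ½mv² + μ_k m g d
W_f = μ_k mg d = (0.085)(1.59)(10)(17.6) = 23.79 J
½mv² = mgh − W_f = 87.132 − 23.79 = 63.346 J
v = √(2 × 63.346/1.59) = 8.926 m/s

v = 8.93 m/s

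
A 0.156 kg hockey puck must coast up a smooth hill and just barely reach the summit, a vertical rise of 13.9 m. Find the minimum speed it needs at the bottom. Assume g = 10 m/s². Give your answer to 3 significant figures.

At the top it is momentarily at rest, so all KE converts to PE: ½mv² = mgh
v = √(2gh) = √(2 × 10 × 13.9) = 16.67 m/s

v = 16.7 m/s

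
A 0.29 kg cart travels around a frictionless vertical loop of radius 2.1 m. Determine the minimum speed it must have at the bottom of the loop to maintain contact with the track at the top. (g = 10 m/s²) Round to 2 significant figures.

v = 10 m/s

At the top: mg = mv_top²/r ⇒ v_top² = gr = 21.00 m²/s²
Energy from bottom to top (height 2r): ½mv_bot² = ½mv_top² + mg(2r)
v_bot² = gr + 4gr = 5gr = 105.0
v_bot = √(5gr) = 10.25 m/s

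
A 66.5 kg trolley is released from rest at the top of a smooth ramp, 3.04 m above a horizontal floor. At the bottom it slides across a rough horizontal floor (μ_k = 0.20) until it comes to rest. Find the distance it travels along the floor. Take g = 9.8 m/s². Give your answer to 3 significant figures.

Energy at the top = energy at the end + work done against friction:
At rest all PE has been dissipated by friction: mgh = μ_k m g d
d = h/μ_k = 3.04/0.20 = 15.20 m

d = 15.2 m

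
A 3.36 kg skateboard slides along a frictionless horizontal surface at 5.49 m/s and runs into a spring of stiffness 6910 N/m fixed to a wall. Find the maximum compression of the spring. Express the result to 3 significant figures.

At max compression the skateboard is momentarily at rest: ½mv² = ½kx²
x = v√(m/k) = 5.49 × √(3.36/6910) = 0.1211 m

x = 0.121 m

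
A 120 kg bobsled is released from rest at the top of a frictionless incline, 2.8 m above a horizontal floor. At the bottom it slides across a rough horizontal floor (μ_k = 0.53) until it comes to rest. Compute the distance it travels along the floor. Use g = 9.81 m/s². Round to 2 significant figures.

d = 5.3 m

Energy at the top = energy at the end + work done against friction:
At rest all PE has been dissipated by friction: mgh = μ_k m g d
d = h/μ_k = 2.8/0.53 = 5.283 m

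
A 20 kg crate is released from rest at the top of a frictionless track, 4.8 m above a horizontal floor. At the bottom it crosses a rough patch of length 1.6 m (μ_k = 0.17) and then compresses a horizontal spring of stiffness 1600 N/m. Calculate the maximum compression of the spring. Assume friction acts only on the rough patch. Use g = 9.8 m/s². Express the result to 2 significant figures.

Initial energy: E₁ = mgh = (20)(9.8)(4.8) = 940.80 J
Friction removes W_f = μ_k mg d = (0.17)(20)(9.8)(1.6) = 53.31 J
Energy reaching the spring: E = 940.80 − 53.31 = 887.49 J
At max compression ½kx² = E ⇒ x = √(2E/k) = √(2 × 887.49/1600) = 1.053 m

x = 1.1 m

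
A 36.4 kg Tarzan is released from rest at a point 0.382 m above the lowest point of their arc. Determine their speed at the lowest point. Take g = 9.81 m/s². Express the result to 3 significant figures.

Equating total energy at the two states: mgh = ½mv²
The mass cancels from both sides.
v = √(2gh) = √(2 × 9.81 × 0.382) = √7.4948 = 2.738 m/s

v = 2.74 m/s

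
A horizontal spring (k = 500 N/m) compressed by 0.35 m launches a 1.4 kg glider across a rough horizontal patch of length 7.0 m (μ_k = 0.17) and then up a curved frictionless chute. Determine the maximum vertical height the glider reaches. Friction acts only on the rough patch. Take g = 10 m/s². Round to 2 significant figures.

Spring energy: E₀ = ½kx² = ½(500)(0.35)² = 30.625 J
Friction: W_f = μ_k mg d = (0.17)(1.4)(10)(7.0) = 16.66 J
Energy at base of ramp: E = 30.625 − 16.66 = 13.965 J
At max height all remaining energy is PE: mgh = E ⇒ h = E/(mg) = 13.965/(1.4 × 10) = 0.9975 m

h = 1.0 m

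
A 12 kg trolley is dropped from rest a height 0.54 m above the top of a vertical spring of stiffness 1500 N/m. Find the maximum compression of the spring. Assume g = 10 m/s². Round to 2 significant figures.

x = 0.38 m

Measuring PE from the top of the relaxed spring, at max compression the trolley has dropped H + x with zero KE, so:
mg(H + x) = ½kx²
½(1500)x² − (12)(10)x − (12)(10)(0.54) = 0
750.0x² − 120.0x − 64.80 = 0
x = [120.0 + √(14400 + 194400)]/(2 × 750.0) = 0.3846 m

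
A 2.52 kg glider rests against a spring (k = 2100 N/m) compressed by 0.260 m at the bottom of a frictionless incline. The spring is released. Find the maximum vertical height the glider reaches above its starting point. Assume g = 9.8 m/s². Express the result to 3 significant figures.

Energy conservation from release to the highest point: ½kx² = mgh
h = kx²/(2mg) = (2100)(0.260)²/(2 × 2.52 × 9.8) = 2.874 m

h = 2.87 m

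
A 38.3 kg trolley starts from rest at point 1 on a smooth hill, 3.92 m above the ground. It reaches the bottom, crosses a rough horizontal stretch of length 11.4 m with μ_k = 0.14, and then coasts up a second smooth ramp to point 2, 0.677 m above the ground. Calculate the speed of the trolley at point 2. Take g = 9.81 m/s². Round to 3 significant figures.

v = 5.68 m/s

Energy at 1: mgh₁ = (38.3)(9.81)(3.92) = 1472.8 J
Friction loss: W_f = μ_k mg d = 599.7 J
At 2: ½mv² + mgh₂ = mgh₁ − W_f
½mv² = 1472.8 − 599.7 − 254.36 = 618.82 J
v = √(2 × 618.82/38.3) = 5.685 m/s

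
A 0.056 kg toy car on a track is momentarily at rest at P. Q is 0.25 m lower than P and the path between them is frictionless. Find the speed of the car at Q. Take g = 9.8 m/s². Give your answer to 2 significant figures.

Mechanical energy is conserved (no friction): mgh = ½mv²
The mass cancels from both sides.
v = √(2gh) = √(2 × 9.8 × 0.25) = √4.9000 = 2.214 m/s

v = 2.2 m/s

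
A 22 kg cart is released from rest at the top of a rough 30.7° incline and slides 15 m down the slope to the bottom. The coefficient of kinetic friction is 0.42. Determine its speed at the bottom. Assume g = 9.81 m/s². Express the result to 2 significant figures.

Energy: mgh = ½mv² + W_f, with h = L sinθ and W_f = μ_k (mg cosθ) L
mgh = mgL sinθ = (22)(9.81)(15)sin30.7° = 1652.8 J
W_f = μ_k mg cosθ · L = (0.42)(22)(9.81)cos30.7°·15 = 1169 J
½mv² = 1652.8 − 1169 = 483.67 J
v = √(2 × 483.67/22) = 6.631 m/s

v = 6.6 m/s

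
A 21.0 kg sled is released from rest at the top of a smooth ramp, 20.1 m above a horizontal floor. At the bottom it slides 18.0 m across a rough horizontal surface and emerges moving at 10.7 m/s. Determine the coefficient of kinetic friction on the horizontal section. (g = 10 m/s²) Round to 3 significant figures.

Energy bookkeeping (friction removes W_f = μ_k N d):
mgh = ½mv² + μ_k m g d
mgh = 4221.0 J; ½mv² = 1202.1 J
W_f = 4221.0 − 1202.1 = 3019 J
μ_k = W_f/(mg·d) = 3019/(210.0 × 18.0) = 0.7986

μ_k = 0.799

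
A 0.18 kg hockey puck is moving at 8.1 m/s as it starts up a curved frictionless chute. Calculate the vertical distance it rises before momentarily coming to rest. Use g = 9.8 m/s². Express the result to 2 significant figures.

h = 3.3 m

Setting KE at the bottom equal to PE gained: ½mv² = mgh
h = v²/(2g) = 8.1²/(2 × 9.8) = 3.347 m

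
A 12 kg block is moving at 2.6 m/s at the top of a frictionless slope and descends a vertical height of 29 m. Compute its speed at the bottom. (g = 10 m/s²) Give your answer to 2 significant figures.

Mechanical energy is conserved (no friction): ½mv₀² + mgh = ½mv²
v² = v₀² + 2gh = (2.6)² + 2(10)(29) = 586.76
v = √586.76 = 24.22 m/s

v = 24 m/s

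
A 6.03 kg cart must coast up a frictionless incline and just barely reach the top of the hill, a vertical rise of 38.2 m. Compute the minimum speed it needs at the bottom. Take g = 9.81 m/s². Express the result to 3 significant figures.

v = 27.4 m/s

At the top it is momentarily at rest, so all KE converts to PE: ½mv² = mgh
v = √(2gh) = √(2 × 9.81 × 38.2) = 27.38 m/s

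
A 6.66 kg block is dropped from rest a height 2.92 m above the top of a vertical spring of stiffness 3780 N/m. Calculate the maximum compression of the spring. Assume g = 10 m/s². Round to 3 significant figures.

Take the reference level at the top of the uncompressed spring. At max compression the block has fallen H + x and is momentarily at rest:
mg(H + x) = ½kx²
½(3780)x² − (6.66)(10)x − (6.66)(10)(2.92) = 0
1890x² − 66.60x − 194.5 = 0
x = [66.60 + √(4436 + 1.4702e+06)]/(2 × 1890) = 0.3389 m

x = 0.339 m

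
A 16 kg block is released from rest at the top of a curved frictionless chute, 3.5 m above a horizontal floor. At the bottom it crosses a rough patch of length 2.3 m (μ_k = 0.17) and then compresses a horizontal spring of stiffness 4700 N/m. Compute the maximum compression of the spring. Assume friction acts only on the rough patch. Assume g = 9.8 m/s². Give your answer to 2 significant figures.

x = 0.46 m

Initial energy: E₁ = mgh = (16)(9.8)(3.5) = 548.80 J
Friction removes W_f = μ_k mg d = (0.17)(16)(9.8)(2.3) = 61.31 J
Energy reaching the spring: E = 548.80 − 61.31 = 487.49 J
At max compression ½kx² = E ⇒ x = √(2E/k) = √(2 × 487.49/4700) = 0.4555 m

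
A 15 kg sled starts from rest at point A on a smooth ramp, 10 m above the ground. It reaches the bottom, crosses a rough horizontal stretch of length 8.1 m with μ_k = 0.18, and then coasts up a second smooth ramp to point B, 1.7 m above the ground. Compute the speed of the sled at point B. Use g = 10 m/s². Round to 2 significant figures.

Energy at A: mgh₁ = (15)(10)(10) = 1500.0 J
Friction loss: W_f = μ_k mg d = 218.7 J
At B: ½mv² + mgh₂ = mgh₁ − W_f
½mv² = 1500.0 − 218.7 − 255.00 = 1026.3 J
v = √(2 × 1026.3/15) = 11.70 m/s

v = 12 m/s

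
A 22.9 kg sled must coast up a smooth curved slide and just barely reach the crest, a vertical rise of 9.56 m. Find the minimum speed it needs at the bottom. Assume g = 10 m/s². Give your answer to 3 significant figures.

v = 13.8 m/s

At the top it is momentarily at rest, so all KE converts to PE: ½mv² = mgh
v = √(2gh) = √(2 × 10 × 9.56) = 13.83 m/s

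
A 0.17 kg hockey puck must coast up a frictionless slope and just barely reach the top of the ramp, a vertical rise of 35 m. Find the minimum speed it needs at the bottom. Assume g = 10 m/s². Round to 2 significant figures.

v = 26 m/s

At the top it is momentarily at rest, so all KE converts to PE: ½mv² = mgh
v = √(2gh) = √(2 × 10 × 35) = 26.46 m/s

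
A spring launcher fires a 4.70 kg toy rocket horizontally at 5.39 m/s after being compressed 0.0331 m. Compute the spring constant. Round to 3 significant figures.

Energy stored in the spring equals the launch KE: ½kx² = ½mv²
k = mv²/x² = (4.70)(5.39)²/(0.0331)² = 124629 N/m

k = 125000 N/m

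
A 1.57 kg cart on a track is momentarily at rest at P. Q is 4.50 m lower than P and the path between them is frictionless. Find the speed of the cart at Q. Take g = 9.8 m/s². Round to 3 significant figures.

v = 9.39 m/s

By conservation of mechanical energy, mgh = ½mv²
The mass cancels from both sides.
v = √(2gh) = √(2 × 9.8 × 4.50) = √88.200 = 9.391 m/s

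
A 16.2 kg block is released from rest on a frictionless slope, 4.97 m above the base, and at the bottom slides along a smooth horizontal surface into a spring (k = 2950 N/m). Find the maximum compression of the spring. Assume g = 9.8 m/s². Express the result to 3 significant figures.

x = 0.731 m

Energy conservation (no friction) from release to max compression: mgh = ½kx²
x = √(2mgh/k) = √(2 × 16.2 × 9.8 × 4.97 / 2950) = 0.7314 m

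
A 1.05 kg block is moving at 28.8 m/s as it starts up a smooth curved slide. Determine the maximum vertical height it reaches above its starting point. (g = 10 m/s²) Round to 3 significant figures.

h = 41.5 m

By energy conservation, ½mv² = mgh
h = v²/(2g) = 28.8²/(2 × 10) = 41.47 m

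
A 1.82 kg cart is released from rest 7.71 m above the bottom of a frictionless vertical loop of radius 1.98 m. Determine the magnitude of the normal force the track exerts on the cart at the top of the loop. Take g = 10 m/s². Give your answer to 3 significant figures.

N = 50.7 N

Energy from release to top (height 2r): mgh = ½mv_top² + mg(2r)
v_top² = 2g(h − 2r) = 2(10)(7.71 − 3.960) = 75.000 m²/s²
At the top, both N and weight point toward the centre: N + mg = mv_top²/r
N = m(v_top²/r − g) = 1.82(75.000/1.98 − 10) = 50.74 N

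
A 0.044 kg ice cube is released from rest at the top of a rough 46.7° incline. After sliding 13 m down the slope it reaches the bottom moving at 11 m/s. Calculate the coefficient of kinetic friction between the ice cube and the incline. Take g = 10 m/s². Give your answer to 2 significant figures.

μ_k = 0.38

The energy dissipated by friction is the PE lost minus the KE gained:
mgL sinθ = 4.1629 J; ½mv² = 2.6620 J
W_f = 4.1629 − 2.6620 = 1.501 J
μ_k = W_f/(mg cosθ · L) = 1.501/(0.3018 × 13) = 0.3826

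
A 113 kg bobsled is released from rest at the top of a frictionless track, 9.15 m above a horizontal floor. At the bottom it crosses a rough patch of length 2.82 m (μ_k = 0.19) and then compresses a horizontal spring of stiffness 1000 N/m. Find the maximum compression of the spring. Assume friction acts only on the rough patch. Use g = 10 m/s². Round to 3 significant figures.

Initial energy: E₁ = mgh = (113)(10)(9.15) = 10340 J
Friction removes W_f = μ_k mg d = (0.19)(113)(10)(2.82) = 605.5 J
Energy reaching the spring: E = 10340 − 605.5 = 9734.0 J
At max compression ½kx² = E ⇒ x = √(2E/k) = √(2 × 9734.0/1000) = 4.412 m

x = 4.41 m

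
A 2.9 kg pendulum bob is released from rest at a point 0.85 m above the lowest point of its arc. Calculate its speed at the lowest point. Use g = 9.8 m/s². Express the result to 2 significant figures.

v = 4.1 m/s

Mechanical energy is conserved (no friction): mgh = ½mv²
v = √(2gh) = √(2 × 9.8 × 0.85) = √16.660 = 4.082 m/s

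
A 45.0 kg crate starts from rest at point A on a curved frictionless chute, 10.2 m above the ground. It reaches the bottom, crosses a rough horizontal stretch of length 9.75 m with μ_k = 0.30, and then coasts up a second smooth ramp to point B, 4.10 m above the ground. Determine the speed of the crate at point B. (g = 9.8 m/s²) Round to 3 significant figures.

Energy at A: mgh₁ = (45.0)(9.8)(10.2) = 4498.2 J
Friction loss: W_f = μ_k mg d = 1290 J
At B: ½mv² + mgh₂ = mgh₁ − W_f
½mv² = 4498.2 − 1290 − 1808.1 = 1400.2 J
v = √(2 × 1400.2/45.0) = 7.889 m/s

v = 7.89 m/s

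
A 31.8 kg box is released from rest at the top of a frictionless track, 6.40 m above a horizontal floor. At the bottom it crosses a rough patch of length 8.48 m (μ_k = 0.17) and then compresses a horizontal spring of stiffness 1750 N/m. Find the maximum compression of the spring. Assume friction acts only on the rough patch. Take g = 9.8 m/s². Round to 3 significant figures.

Initial energy: E₁ = mgh = (31.8)(9.8)(6.40) = 1994.5 J
Friction removes W_f = μ_k mg d = (0.17)(31.8)(9.8)(8.48) = 449.3 J
Energy reaching the spring: E = 1994.5 − 449.3 = 1545.2 J
At max compression ½kx² = E ⇒ x = √(2E/k) = √(2 × 1545.2/1750) = 1.329 m

x = 1.33 m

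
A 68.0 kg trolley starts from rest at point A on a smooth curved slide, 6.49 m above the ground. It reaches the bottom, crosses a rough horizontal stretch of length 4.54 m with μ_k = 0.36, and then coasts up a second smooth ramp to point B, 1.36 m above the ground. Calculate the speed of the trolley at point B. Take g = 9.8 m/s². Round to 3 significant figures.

Energy at A: mgh₁ = (68.0)(9.8)(6.49) = 4324.9 J
Friction loss: W_f = μ_k mg d = 1089 J
At B: ½mv² + mgh₂ = mgh₁ − W_f
½mv² = 4324.9 − 1089 − 906.30 = 2329.5 J
v = √(2 × 2329.5/68.0) = 8.277 m/s

v = 8.28 m/s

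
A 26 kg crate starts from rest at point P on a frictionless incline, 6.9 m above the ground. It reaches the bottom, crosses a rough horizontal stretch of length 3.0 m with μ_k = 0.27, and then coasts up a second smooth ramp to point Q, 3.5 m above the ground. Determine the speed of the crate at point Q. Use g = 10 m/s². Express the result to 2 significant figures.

v = 7.2 m/s

Energy at P: mgh₁ = (26)(10)(6.9) = 1794.0 J
Friction loss: W_f = μ_k mg d = 210.6 J
At Q: ½mv² + mgh₂ = mgh₁ − W_f
½mv² = 1794.0 − 210.6 − 910.00 = 673.40 J
v = √(2 × 673.40/26) = 7.197 m/s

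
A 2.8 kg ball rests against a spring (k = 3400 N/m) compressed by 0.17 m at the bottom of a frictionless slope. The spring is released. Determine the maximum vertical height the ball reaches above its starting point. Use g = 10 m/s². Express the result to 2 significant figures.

h = 1.8 m

At maximum height the ball is at rest, so ½kx² = mgh
h = kx²/(2mg) = (3400)(0.17)²/(2 × 2.8 × 10) = 1.755 m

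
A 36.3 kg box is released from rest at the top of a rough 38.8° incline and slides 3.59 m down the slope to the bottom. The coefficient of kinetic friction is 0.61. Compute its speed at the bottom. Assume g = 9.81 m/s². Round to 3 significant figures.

Energy: mgh = ½mv² + W_f, with h = L sinθ and W_f = μ_k (mg cosθ) L
mgh = mgL sinθ = (36.3)(9.81)(3.59)sin38.8° = 801.06 J
W_f = μ_k mg cosθ · L = (0.61)(36.3)(9.81)cos38.8°·3.59 = 607.8 J
½mv² = 801.06 − 607.8 = 193.31 J
v = √(2 × 193.31/36.3) = 3.263 m/s

v = 3.26 m/s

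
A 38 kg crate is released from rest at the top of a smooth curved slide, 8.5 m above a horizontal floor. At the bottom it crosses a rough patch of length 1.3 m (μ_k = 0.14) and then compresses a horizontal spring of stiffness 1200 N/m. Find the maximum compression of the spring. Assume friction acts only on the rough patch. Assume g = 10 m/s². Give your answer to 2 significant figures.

Initial energy: E₁ = mgh = (38)(10)(8.5) = 3230.0 J
Friction removes W_f = μ_k mg d = (0.14)(38)(10)(1.3) = 69.16 J
Energy reaching the spring: E = 3230.0 − 69.16 = 3160.8 J
At max compression ½kx² = E ⇒ x = √(2E/k) = √(2 × 3160.8/1200) = 2.295 m

x = 2.3 m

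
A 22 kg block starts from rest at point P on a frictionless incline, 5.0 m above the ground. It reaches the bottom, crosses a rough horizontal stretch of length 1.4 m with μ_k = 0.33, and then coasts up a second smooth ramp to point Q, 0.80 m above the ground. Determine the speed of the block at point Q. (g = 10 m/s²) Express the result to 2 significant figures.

v = 8.6 m/s

Energy at P: mgh₁ = (22)(10)(5.0) = 1100.0 J
Friction loss: W_f = μ_k mg d = 101.6 J
At Q: ½mv² + mgh₂ = mgh₁ − W_f
½mv² = 1100.0 − 101.6 − 176.00 = 822.36 J
v = √(2 × 822.36/22) = 8.646 m/s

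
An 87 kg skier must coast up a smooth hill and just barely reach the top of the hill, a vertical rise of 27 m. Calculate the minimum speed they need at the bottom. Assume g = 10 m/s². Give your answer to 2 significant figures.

v = 23 m/s

At the top they are momentarily at rest, so all KE converts to PE: ½mv² = mgh
v = √(2gh) = √(2 × 10 × 27) = 23.24 m/s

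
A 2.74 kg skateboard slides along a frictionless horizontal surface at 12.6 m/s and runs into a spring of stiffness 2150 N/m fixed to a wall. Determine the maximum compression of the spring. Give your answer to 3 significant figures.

Conservation of energy between contact and max compression: ½mv² = ½kx²
x = v√(m/k) = 12.6 × √(2.74/2150) = 0.4498 m

x = 0.450 m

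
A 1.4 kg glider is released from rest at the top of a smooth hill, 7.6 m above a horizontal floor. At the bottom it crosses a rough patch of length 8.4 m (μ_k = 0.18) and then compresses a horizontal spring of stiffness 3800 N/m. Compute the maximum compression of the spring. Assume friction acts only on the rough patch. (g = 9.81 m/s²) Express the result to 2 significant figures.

Initial energy: E₁ = mgh = (1.4)(9.81)(7.6) = 104.38 J
Friction removes W_f = μ_k mg d = (0.18)(1.4)(9.81)(8.4) = 20.77 J
Energy reaching the spring: E = 104.38 − 20.77 = 83.613 J
At max compression ½kx² = E ⇒ x = √(2E/k) = √(2 × 83.613/3800) = 0.2098 m

x = 0.21 m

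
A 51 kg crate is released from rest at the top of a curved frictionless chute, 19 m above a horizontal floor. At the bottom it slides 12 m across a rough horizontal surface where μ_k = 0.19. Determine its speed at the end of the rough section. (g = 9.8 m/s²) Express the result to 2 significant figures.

v = 18 m/s

Applying the work–energy principle:
mgh = ½mv² + μ_k m g d
W_f = μ_k mg d = (0.19)(51)(9.8)(12) = 1140 J
½mv² = mgh − W_f = 9496.2 − 1140 = 8356.7 J
v = √(2 × 8356.7/51) = 18.10 m/s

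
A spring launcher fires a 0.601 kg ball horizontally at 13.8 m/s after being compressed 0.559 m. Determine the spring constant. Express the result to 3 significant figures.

½kx² = ½mv²
k = mv²/x² = (0.601)(13.8)²/(0.559)² = 366.3 N/m

k = 366 N/m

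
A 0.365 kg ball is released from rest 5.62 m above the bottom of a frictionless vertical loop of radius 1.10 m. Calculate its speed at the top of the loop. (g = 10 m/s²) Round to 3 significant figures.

v = 8.27 m/s

Energy conservation: mgh = ½mv_top² + mg(2r)
v_top² = 2g(h − 2r) = 2(10)(5.62 − 2.200) = 68.40
v_top = 8.270 m/s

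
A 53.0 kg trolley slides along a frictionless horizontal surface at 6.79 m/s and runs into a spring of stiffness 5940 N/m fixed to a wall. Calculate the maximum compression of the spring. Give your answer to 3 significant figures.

x = 0.641 m

Conservation of energy between contact and max compression: ½mv² = ½kx²
x = v√(m/k) = 6.79 × √(53.0/5940) = 0.6414 m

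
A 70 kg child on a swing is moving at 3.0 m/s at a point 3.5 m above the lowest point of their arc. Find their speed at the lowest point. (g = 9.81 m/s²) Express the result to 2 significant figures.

Mechanical energy is conserved (no friction): ½mv₀² + mgh = ½mv²
v² = v₀² + 2gh = (3.0)² + 2(9.81)(3.5) = 77.670
v = √77.670 = 8.813 m/s

v = 8.8 m/s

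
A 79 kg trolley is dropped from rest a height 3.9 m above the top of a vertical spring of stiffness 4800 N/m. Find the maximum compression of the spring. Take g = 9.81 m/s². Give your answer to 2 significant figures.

x = 1.3 m

Measuring PE from the top of the relaxed spring, at max compression the trolley has dropped H + x with zero KE, so:
mg(H + x) = ½kx²
½(4800)x² − (79)(9.81)x − (79)(9.81)(3.9) = 0
2400x² − 775.0x − 3022 = 0
x = [775.0 + √(600610 + 2.9016e+07)]/(2 × 2400) = 1.295 m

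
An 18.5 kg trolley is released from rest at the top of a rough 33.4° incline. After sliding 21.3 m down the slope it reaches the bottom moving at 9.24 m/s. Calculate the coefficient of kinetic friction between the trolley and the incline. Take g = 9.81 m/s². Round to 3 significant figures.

The energy dissipated by friction is the PE lost minus the KE gained:
mgL sinθ = 2128.0 J; ½mv² = 789.74 J
W_f = 2128.0 − 789.74 = 1338 J
μ_k = W_f/(mg cosθ · L) = 1338/(151.5 × 21.3) = 0.4147

μ_k = 0.415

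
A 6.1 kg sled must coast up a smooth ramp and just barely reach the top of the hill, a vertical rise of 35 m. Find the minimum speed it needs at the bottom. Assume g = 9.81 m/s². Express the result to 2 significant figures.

v = 26 m/s

At the top it is momentarily at rest, so all KE converts to PE: ½mv² = mgh
v = √(2gh) = √(2 × 9.81 × 35) = 26.20 m/s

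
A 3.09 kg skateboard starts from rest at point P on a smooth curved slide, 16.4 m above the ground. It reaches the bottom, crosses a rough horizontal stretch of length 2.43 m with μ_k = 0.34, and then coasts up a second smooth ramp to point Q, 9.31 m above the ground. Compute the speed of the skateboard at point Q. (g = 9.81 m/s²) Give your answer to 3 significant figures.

Energy at P: mgh₁ = (3.09)(9.81)(16.4) = 497.13 J
Friction loss: W_f = μ_k mg d = 25.04 J
At Q: ½mv² + mgh₂ = mgh₁ − W_f
½mv² = 497.13 − 25.04 − 282.21 = 189.87 J
v = √(2 × 189.87/3.09) = 11.09 m/s

v = 11.1 m/s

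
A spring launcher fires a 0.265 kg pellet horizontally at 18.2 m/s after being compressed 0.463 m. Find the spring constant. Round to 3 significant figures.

Spring PE at full compression equals KE at release: ½kx² = ½mv²
k = mv²/x² = (0.265)(18.2)²/(0.463)² = 409.5 N/m

k = 409 N/m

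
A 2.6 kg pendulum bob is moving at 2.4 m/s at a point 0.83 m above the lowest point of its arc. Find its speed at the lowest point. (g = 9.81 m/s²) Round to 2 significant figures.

v = 4.7 m/s

Equating total energy at the two states: ½mv₀² + mgh = ½mv²
v² = v₀² + 2gh = (2.4)² + 2(9.81)(0.83) = 22.045
v = √22.045 = 4.695 m/s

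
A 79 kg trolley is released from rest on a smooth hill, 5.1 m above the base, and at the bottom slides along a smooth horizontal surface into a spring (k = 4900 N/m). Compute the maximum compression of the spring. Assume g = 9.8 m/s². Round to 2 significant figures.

x = 1.3 m

Gravitational PE at the top equals spring PE at max compression: mgh = ½kx²
x = √(2mgh/k) = √(2 × 79 × 9.8 × 5.1 / 4900) = 1.269 m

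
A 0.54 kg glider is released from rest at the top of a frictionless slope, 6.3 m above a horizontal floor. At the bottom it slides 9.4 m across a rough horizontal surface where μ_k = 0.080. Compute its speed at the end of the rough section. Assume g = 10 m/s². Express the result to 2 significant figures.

v = 11 m/s

Applying the work–energy principle:
mgh = ½mv² + μ_k m g d
W_f = μ_k mg d = (0.080)(0.54)(10)(9.4) = 4.061 J
½mv² = mgh − W_f = 34.020 − 4.061 = 29.959 J
v = √(2 × 29.959/0.54) = 10.53 m/s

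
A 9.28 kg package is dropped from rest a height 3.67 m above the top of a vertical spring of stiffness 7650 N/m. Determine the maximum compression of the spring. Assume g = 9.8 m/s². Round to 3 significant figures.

Measuring PE from the top of the relaxed spring, at max compression the package has dropped H + x with zero KE, so:
mg(H + x) = ½kx²
½(7650)x² − (9.28)(9.8)x − (9.28)(9.8)(3.67) = 0
3825x² − 90.94x − 333.8 = 0
x = [90.94 + √(8271 + 5.1066e+06)]/(2 × 3825) = 0.3075 m

x = 0.308 m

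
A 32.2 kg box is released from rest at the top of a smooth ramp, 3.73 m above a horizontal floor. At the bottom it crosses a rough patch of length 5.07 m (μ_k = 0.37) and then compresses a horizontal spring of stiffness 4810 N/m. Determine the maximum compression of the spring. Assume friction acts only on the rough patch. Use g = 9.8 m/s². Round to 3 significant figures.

x = 0.493 m

Initial energy: E₁ = mgh = (32.2)(9.8)(3.73) = 1177.0 J
Friction removes W_f = μ_k mg d = (0.37)(32.2)(9.8)(5.07) = 592.0 J
Energy reaching the spring: E = 1177.0 − 592.0 = 585.08 J
At max compression ½kx² = E ⇒ x = √(2E/k) = √(2 × 585.08/4810) = 0.4932 m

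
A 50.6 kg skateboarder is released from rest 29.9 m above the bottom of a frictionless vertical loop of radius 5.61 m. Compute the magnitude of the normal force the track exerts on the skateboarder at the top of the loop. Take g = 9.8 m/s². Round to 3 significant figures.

N = 2810 N

Energy from release to top (height 2r): mgh = ½mv_top² + mg(2r)
v_top² = 2g(h − 2r) = 2(9.8)(29.9 − 11.22) = 366.13 m²/s²
At the top, both N and weight point toward the centre: N + mg = mv_top²/r
N = m(v_top²/r − g) = 50.6(366.13/5.61 − 9.8) = 2806 N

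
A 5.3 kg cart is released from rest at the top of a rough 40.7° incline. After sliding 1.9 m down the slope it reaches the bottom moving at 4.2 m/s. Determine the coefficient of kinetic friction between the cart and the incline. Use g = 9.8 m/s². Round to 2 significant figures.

μ_k = 0.24

The energy dissipated by friction is the PE lost minus the KE gained:
mgL sinθ = 64.353 J; ½mv² = 46.746 J
W_f = 64.353 − 46.746 = 17.61 J
μ_k = W_f/(mg cosθ · L) = 17.61/(39.38 × 1.9) = 0.2353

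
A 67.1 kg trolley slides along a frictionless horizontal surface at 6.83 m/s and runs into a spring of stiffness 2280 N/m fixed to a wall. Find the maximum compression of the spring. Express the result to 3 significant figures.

Conservation of energy between contact and max compression: ½mv² = ½kx²
x = v√(m/k) = 6.83 × √(67.1/2280) = 1.172 m

x = 1.17 m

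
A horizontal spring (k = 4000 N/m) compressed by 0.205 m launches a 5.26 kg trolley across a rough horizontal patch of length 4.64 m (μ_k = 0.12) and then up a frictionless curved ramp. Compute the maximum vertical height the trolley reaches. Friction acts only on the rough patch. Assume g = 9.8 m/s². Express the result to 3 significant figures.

h = 1.07 m

Spring energy: E₀ = ½kx² = ½(4000)(0.205)² = 84.050 J
Friction: W_f = μ_k mg d = (0.12)(5.26)(9.8)(4.64) = 28.70 J
Energy at base of ramp: E = 84.050 − 28.70 = 55.348 J
At max height all remaining energy is PE: mgh = E ⇒ h = E/(mg) = 55.348/(5.26 × 9.8) = 1.074 m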